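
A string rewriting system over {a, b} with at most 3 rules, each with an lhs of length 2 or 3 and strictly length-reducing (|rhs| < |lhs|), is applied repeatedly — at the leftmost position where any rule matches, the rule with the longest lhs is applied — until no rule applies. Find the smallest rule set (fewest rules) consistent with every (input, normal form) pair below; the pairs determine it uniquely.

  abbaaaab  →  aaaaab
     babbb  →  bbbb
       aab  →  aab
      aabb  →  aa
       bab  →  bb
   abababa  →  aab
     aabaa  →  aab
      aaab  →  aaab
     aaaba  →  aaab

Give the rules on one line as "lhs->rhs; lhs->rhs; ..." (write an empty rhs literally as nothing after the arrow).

  | abbaaaab => aaaaab
  | babbb => bbbb
  | aab
  | aabb => aa

abb->a; ba->b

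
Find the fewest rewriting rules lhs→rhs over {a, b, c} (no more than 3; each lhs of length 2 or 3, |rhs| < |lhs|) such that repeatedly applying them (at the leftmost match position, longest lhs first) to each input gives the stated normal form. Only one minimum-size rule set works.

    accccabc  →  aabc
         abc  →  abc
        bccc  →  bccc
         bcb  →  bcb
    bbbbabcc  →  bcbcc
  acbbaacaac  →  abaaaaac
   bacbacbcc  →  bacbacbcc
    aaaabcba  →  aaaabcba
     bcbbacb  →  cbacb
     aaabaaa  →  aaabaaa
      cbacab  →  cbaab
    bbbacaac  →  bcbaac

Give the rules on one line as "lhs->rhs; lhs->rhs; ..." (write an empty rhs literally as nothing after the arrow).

  | accccabc => acccabc => accabc => acabc => aabc
  | abc
  | bccc
  | bcb

bba->cb; ca->a; cbb->ba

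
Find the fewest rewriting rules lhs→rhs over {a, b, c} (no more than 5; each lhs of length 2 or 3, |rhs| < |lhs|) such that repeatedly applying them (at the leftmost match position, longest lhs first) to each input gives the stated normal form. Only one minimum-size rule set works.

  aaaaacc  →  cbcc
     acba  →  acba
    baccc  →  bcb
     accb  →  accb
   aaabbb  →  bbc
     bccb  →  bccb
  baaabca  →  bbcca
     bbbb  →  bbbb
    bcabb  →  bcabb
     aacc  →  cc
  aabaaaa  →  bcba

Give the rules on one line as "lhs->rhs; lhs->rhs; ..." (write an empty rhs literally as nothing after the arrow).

  | aaaaacc => cbaacc => cbcc
  | acba
  | baccc => baaa => bcb
  | accb

aa->; aaa->cb; cbb->bc; ccc->aa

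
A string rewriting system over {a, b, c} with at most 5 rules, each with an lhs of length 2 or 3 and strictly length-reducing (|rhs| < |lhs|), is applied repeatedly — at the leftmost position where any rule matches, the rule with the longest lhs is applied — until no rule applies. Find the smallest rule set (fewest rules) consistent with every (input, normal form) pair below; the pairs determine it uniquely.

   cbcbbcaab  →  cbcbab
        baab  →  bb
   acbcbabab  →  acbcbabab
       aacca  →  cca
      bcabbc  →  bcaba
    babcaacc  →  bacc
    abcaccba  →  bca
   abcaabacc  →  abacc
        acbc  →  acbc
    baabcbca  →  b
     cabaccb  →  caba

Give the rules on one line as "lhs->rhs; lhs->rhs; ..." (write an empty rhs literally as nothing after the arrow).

aa->; abc->a; bbc->ba; ccb->bc

  | cbcbbcaab => cbcbaaab => cbcbab
  | baab => bb
  | acbcbabab
  | aacca => cca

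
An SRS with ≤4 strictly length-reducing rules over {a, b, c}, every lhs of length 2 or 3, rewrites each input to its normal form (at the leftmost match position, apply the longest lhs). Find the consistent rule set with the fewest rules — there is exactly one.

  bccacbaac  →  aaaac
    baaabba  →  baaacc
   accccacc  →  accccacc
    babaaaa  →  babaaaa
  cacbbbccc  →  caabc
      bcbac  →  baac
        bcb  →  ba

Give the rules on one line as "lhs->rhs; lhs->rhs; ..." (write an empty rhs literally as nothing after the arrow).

  | bccacbaac => acbaac => aaaac
  | baaabba => baaacc
  | accccacc
  | babaaaa

bba->cc; bcc->; cb->a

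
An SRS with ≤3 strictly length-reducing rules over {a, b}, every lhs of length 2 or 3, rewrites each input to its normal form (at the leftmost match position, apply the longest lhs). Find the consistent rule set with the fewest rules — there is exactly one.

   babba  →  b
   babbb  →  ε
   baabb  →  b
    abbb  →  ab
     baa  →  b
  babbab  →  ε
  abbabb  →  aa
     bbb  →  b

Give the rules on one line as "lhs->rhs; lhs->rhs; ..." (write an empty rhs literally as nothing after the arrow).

ba->b; bb->

  | babba => bbba => ba => b
  | babbb => bbbb => bb => ε
  | baabb => babb => bbb => b
  | abbb => ab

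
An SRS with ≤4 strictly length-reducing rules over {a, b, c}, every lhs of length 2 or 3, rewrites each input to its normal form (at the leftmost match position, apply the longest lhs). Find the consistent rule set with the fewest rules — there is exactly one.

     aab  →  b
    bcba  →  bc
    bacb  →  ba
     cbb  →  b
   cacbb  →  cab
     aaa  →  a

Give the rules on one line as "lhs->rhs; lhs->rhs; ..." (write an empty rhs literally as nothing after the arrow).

  | aab => b
  | bcba => bc
  | bacb => ba
  | cbb => b

aa->; cb->; cba->c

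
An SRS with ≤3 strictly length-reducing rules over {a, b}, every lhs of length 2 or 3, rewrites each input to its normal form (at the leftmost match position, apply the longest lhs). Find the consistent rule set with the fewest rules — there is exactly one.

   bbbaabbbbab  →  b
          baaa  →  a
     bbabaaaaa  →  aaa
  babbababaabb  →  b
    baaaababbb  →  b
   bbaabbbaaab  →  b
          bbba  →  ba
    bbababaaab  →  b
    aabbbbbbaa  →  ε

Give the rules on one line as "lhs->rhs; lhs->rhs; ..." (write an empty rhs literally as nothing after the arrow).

ab->b; baa->; bb->b

  | bbbaabbbbab => bbaabbbbab => baabbbbab => bbbbab => bbbab => bbab => bab => bb => b
  | baaa => a
  | bbabaaaaa => babaaaaa => bbaaaaa => baaaaa => aaa
  | babbababaabb => bbbababaabb => bbababaabb => bababaabb => bbabaabb => babaabb => bbaabb => baabb => bb => b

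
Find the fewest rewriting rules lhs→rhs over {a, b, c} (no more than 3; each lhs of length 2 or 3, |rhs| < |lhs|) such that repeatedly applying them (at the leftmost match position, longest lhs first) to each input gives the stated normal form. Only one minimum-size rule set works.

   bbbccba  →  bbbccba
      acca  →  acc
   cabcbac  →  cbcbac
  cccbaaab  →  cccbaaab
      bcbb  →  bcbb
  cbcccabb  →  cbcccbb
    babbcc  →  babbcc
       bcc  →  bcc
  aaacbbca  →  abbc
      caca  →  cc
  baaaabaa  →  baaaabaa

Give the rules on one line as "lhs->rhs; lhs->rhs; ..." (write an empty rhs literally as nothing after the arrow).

aac->; ca->c

  | bbbccba
  | acca => acc
  | cabcbac => cbcbac
  | cccbaaab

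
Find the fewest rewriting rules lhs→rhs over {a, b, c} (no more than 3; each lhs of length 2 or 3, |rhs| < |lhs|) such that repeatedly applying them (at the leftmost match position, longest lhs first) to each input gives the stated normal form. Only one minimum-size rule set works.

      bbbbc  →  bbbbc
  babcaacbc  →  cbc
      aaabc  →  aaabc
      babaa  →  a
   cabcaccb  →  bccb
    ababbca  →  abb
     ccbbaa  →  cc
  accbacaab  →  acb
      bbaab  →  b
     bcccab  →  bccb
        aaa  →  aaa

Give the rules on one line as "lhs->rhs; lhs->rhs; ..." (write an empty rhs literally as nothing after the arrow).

ba->; ca->

  | bbbbc
  | babcaacbc => bcaacbc => bacbc => cbc
  | aaabc
  | babaa => baa => a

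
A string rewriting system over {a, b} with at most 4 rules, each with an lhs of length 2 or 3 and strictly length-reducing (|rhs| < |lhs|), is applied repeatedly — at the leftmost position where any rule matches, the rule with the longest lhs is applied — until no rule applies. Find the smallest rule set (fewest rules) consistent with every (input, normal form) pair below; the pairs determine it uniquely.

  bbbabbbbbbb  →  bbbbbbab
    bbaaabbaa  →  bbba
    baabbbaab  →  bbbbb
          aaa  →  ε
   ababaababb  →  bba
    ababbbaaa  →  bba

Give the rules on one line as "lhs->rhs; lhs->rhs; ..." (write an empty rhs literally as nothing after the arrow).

aaa->; abb->ba; baa->b

  | bbbabbbbbbb => bbbbabbbbb => bbbbbabbb => bbbbbbab
  | bbaaabbaa => bbabbaa => bbbaaa => bbba
  | baabbbaab => bbbbaab => bbbbb
  | aaa => ε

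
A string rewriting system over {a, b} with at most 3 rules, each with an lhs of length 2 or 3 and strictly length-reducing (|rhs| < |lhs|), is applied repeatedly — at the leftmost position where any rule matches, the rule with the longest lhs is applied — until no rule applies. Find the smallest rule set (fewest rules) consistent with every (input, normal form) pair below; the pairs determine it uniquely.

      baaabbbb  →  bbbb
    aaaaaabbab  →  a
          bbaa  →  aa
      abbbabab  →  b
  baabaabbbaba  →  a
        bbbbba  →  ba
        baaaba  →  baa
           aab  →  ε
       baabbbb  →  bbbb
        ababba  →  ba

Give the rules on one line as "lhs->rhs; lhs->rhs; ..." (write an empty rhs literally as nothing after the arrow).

  | baaabbbb => babbb => bbbb
  | aaaaaabbab => aaaabab => aaab => a
  | bbaa => aa
  | abbbabab => bbbabab => babab => bbab => ab => b

aab->; ab->b; bba->a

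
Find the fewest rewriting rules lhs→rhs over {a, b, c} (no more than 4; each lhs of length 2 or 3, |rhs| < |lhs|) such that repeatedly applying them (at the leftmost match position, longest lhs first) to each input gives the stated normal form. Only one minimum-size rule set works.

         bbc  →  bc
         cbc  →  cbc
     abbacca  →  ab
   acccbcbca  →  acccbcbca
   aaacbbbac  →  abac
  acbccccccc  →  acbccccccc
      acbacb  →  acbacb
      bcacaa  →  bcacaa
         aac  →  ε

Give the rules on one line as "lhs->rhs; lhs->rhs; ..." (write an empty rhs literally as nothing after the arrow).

  | bbc => bc
  | cbc
  | abbacca => abacca => abaac => ab
  | acccbcbca

aac->; bb->b; cca->ac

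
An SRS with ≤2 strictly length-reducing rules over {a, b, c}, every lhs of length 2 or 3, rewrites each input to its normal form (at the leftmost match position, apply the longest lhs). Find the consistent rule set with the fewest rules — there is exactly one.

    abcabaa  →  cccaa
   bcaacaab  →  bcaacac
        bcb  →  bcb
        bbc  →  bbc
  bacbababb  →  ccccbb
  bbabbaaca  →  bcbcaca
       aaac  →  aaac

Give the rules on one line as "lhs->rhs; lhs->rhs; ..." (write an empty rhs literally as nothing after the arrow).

ab->c; ba->c

  | abcabaa => ccabaa => cccaa
  | bcaacaab => bcaacac
  | bcb
  | bbc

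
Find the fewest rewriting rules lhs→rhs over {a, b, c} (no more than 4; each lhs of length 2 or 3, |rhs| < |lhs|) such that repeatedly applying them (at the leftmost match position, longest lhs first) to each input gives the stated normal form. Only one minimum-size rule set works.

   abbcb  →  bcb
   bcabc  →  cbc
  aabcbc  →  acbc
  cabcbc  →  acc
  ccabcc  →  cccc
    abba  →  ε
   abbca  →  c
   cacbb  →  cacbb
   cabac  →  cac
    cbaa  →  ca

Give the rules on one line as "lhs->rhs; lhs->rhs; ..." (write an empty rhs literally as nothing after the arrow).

ab->; ba->; bca->c; ccb->ac

  | abbcb => bcb
  | bcabc => cbc
  | aabcbc => acbc
  | cabcbc => ccbc => acc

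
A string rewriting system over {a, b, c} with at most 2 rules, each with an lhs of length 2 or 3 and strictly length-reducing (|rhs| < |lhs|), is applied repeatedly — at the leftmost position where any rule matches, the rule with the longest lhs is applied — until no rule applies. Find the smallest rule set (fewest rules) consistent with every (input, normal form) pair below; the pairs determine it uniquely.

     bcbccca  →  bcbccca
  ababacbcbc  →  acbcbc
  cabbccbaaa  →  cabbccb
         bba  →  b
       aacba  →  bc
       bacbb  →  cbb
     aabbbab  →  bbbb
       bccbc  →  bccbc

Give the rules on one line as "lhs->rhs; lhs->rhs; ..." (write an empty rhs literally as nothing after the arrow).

  | bcbccca
  | ababacbcbc => abacbcbc => acbcbc
  | cabbccbaaa => cabbccaa => cabbccb
  | bba => b

aa->b; ba->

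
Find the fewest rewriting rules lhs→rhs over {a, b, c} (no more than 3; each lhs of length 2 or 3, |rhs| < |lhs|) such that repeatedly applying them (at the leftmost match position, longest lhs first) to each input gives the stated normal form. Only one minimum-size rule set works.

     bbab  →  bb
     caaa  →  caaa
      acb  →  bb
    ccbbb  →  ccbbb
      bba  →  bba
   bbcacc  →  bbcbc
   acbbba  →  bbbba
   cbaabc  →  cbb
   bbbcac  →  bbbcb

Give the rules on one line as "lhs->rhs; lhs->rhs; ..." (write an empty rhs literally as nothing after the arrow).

ab->; ac->b

  | bbab => bb
  | caaa
  | acb => bb
  | ccbbb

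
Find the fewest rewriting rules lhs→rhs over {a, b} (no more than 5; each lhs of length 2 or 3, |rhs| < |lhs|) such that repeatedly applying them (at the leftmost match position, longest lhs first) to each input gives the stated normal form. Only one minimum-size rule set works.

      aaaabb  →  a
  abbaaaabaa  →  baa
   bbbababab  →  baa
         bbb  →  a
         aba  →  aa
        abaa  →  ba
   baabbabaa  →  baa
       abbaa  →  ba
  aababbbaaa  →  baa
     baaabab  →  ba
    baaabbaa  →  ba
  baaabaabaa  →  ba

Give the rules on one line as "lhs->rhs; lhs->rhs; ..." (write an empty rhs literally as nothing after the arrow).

  | aaaabb => baabb => babb => bbb => ab => a
  | abbaaaabaa => bbaaaabaa => aaaaabaa => baaabaa => bbabaa => aabaa => aaaa => baa
  | bbbababab => abababab => aababab => aaabab => babab => baab => baa
  | bbb => ab => a

aaa->ba; ab->a; abb->bb; bb->a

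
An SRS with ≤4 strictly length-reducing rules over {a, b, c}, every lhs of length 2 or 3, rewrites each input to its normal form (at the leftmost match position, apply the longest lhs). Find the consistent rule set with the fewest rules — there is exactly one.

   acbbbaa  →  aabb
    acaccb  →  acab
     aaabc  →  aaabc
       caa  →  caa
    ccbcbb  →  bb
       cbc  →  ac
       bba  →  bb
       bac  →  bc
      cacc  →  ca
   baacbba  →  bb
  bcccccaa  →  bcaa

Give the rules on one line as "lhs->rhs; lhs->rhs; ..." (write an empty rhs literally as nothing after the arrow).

  | acbbbaa => aabbaa => aabba => aabb
  | acaccb => acab
  | aaabc
  | caa

ba->b; cb->a; cc->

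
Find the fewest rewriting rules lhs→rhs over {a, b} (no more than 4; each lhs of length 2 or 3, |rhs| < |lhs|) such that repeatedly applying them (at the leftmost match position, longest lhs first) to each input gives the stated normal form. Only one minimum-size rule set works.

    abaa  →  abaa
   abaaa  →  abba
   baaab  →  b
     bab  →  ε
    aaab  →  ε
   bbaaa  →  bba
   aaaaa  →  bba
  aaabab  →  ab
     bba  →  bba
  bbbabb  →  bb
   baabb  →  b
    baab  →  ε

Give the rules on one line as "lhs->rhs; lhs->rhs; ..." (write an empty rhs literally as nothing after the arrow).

  | abaa
  | abaaa => abba
  | baaab => bbab => b
  | bab => ε

aaa->ba; aab->ab; bab->; bbb->bb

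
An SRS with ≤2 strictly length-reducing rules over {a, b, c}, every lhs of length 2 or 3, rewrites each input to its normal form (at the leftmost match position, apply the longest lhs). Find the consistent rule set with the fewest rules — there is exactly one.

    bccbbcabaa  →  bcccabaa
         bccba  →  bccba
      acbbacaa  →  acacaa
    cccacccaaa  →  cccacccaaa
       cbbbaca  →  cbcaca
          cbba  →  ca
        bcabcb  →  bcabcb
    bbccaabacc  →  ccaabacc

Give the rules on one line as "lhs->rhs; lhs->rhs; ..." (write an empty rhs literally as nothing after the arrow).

  | bccbbcabaa => bcccabaa
  | bccba
  | acbbacaa => acacaa
  | cccacccaaa

bb->; bbb->bc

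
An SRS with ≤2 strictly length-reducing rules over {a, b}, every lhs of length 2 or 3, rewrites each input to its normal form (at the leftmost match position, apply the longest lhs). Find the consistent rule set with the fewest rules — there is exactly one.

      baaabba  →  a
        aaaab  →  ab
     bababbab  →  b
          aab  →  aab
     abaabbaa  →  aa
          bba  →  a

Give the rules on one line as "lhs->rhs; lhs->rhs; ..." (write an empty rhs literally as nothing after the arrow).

  | baaabba => aaabba => bba => ba => a
  | aaaab => ab
  | bababbab => ababbab => aabbab => aabab => aaab => b
  | aab

aaa->; ba->a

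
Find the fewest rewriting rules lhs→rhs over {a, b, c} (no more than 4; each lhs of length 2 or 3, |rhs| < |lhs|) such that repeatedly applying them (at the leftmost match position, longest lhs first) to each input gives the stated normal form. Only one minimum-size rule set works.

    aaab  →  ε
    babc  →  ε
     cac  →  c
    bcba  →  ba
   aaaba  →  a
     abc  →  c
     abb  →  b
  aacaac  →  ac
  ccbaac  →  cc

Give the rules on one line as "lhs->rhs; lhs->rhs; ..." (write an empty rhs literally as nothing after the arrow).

  | aaab => ab => ε
  | babc => bc => ε
  | cac => c
  | bcba => ba

aa->; ab->; bc->; ca->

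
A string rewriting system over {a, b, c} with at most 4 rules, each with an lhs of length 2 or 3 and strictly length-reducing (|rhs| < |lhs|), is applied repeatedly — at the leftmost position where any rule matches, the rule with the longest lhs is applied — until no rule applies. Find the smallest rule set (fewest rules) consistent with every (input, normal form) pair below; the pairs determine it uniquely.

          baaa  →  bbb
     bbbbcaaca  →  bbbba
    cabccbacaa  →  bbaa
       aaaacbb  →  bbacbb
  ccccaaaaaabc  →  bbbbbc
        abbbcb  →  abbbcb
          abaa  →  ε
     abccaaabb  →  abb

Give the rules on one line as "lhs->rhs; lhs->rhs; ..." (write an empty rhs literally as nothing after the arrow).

  | baaa => bbb
  | bbbbcaaca => bbbbaca => bbbba
  | cabccbacaa => bccbacaa => bbacaa => bbaa
  | aaaacbb => bbacbb

aaa->bb; aba->c; ca->; cc->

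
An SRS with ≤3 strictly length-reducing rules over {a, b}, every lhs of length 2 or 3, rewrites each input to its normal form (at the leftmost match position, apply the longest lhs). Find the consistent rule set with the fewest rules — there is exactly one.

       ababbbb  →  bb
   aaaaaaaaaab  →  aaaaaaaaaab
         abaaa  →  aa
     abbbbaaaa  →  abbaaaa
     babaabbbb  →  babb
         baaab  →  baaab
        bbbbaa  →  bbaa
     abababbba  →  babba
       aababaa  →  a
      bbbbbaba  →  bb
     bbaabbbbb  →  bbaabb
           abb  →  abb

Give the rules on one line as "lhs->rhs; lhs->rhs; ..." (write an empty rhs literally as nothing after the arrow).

  | ababbbb => bbbb => bbb => bb
  | aaaaaaaaaab
  | abaaa => aa
  | abbbbaaaa => abbbaaaa => abbaaaa

aba->; bbb->bb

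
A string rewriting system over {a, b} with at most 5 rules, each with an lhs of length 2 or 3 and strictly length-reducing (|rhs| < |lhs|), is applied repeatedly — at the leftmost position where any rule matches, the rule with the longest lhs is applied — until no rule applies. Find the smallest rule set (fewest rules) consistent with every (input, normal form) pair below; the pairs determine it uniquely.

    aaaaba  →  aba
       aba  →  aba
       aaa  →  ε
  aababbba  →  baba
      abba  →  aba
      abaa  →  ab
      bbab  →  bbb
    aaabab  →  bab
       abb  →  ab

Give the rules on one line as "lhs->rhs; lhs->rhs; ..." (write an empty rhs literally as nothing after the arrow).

  | aaaaba => aba
  | aba
  | aaa => ε
  | aababbba => babbba => babba => baba

aa->; aaa->; abb->ab; bba->bb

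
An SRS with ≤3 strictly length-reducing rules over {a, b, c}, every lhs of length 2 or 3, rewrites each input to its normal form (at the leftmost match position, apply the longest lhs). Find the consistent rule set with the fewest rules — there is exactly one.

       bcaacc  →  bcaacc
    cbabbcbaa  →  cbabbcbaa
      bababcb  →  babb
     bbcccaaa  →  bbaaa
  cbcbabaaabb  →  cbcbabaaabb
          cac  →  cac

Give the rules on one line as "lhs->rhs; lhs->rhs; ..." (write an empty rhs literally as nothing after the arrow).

  | bcaacc
  | cbabbcbaa
  | bababcb => babb
  | bbcccaaa => bbaaa

abc->; ccc->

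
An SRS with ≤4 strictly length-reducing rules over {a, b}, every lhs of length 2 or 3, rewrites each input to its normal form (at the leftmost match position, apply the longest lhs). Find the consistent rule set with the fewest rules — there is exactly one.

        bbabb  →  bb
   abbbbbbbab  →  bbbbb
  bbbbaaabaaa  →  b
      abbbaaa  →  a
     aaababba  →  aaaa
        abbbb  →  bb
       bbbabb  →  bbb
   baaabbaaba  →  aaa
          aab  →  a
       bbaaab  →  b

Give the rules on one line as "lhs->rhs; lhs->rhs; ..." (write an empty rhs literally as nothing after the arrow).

  | bbabb => bb
  | abbbbbbbab => bbbbbab => bbbbb
  | bbbbaaabaaa => bbbabaaa => bbbaaaa => bbaa => b
  | abbbaaa => baaa => a

ab->; aba->aa; abb->; baa->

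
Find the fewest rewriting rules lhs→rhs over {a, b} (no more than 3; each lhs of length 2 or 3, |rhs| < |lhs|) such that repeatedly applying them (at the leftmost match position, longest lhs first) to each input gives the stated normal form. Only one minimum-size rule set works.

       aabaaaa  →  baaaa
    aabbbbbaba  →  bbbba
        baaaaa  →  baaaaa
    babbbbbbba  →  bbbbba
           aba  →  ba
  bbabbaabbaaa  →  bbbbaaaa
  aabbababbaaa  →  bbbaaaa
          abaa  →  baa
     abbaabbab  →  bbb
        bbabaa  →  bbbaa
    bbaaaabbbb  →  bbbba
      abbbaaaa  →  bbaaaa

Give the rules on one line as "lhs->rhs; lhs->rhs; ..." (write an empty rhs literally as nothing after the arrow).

  | aabaaaa => abaaaa => baaaa
  | aabbbbbaba => ababbbaba => babbbaba => bbababa => bbbaba => bbbba
  | baaaaa
  | babbbbbbba => bbabbbbba => bbbabbba => bbbbaba => bbbbba

ab->b; abb->ba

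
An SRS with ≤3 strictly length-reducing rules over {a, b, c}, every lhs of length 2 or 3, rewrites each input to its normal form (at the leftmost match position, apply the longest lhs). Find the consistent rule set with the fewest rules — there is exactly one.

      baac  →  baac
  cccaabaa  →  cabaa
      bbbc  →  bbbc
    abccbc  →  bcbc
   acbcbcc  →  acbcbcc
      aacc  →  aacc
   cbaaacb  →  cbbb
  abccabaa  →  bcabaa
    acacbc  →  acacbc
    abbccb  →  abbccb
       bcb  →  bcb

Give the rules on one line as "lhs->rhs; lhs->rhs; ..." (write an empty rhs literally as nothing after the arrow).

  | baac
  | cccaabaa => cabaa
  | bbbc
  | abccbc => bcbc

aaa->ab; abc->b; cca->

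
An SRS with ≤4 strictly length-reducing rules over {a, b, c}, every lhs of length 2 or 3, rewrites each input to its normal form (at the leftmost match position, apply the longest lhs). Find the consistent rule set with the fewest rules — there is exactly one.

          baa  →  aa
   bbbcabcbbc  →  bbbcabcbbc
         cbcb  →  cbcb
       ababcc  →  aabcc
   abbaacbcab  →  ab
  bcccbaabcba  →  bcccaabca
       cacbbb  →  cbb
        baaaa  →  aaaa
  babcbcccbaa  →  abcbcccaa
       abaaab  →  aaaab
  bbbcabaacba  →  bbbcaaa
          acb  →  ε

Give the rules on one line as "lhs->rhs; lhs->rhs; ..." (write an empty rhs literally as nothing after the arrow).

  | baa => aa
  | bbbcabcbbc
  | cbcb
  | ababcc => aabcc

aca->; acb->; ba->a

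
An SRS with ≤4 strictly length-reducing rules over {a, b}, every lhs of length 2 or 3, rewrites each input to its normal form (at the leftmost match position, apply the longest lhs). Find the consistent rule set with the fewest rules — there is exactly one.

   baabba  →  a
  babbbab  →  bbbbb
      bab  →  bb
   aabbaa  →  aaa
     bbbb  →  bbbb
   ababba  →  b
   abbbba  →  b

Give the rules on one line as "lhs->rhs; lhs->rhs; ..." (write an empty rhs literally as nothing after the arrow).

aba->; abb->; ba->; bab->bb

  | baabba => abba => a
  | babbbab => bbbbab => bbbbb
  | bab => bb
  | aabbaa => aaa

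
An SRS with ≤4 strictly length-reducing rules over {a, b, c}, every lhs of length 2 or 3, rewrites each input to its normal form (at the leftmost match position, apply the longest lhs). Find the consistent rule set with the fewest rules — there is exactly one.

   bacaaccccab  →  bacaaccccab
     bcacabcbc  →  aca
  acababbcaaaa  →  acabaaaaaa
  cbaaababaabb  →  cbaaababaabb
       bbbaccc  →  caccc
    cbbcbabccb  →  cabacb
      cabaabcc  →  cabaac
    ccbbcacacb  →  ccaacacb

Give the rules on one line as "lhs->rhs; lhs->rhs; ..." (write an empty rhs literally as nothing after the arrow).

  | bacaaccccab
  | bcacabcbc => acabcbc => acabc => aca
  | acababbcaaaa => acabaaaaaa
  | cbaaababaabb

bbb->c; bbc->a; bc->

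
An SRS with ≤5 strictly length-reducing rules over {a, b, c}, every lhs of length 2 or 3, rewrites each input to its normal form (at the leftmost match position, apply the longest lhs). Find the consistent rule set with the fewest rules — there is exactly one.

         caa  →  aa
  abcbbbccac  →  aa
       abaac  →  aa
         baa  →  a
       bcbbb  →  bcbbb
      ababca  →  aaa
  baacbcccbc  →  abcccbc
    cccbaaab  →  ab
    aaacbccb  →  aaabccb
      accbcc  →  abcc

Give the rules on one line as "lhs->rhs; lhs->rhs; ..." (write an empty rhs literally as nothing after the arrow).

ac->a; ba->a; baa->ba; ca->a

  | caa => aa
  | abcbbbccac => abcbbbcac => abcbbbac => abcbbac => abcbac => abcac => abac => aac => aa
  | abaac => abac => aac => aa
  | baa => ba => a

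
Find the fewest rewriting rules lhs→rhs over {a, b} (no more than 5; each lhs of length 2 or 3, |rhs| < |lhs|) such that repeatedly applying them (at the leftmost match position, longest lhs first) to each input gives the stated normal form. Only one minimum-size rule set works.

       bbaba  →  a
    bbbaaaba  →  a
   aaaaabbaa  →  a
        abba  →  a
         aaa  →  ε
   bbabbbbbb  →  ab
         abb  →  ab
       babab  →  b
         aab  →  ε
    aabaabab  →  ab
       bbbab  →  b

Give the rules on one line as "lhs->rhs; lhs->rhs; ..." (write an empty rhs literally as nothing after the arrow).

aa->b; abb->ab; ba->; bb->

  | bbaba => aba => a
  | bbbaaaba => baaaba => aaba => bba => a
  | aaaaabbaa => baaabbaa => aabbaa => bbbaa => baa => a
  | abba => aba => a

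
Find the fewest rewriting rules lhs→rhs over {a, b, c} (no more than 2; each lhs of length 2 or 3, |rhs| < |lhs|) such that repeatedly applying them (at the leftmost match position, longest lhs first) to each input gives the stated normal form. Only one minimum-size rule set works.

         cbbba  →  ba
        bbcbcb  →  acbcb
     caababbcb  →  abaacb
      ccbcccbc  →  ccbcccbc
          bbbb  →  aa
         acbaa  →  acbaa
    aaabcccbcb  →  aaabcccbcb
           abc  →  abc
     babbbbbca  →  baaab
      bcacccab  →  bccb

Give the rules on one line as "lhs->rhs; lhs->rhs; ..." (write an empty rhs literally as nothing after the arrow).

bb->a; ca->

  | cbbba => caba => ba
  | bbcbcb => acbcb
  | caababbcb => ababbcb => abaacb
  | ccbcccbc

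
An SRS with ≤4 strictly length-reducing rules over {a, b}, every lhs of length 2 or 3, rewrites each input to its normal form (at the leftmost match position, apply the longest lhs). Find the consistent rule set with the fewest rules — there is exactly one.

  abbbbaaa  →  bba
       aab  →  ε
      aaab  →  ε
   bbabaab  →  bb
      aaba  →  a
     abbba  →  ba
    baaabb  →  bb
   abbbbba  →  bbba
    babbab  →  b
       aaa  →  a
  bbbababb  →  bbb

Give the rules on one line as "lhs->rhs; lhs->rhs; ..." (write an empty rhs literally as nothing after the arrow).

  | abbbbaaa => bbaaa => bbaa => bba
  | aab => ε
  | aaab => aab => ε
  | bbabaab => bbaab => bb

aa->a; aab->; ab->; abb->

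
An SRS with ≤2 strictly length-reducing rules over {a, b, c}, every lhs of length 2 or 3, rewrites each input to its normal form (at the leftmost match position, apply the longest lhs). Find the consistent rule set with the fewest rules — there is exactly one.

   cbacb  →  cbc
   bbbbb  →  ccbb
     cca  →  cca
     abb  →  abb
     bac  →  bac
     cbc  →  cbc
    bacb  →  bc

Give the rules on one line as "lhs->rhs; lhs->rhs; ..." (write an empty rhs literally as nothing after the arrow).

acb->c; bbb->cc

  | cbacb => cbc
  | bbbbb => ccbb
  | cca
  | abb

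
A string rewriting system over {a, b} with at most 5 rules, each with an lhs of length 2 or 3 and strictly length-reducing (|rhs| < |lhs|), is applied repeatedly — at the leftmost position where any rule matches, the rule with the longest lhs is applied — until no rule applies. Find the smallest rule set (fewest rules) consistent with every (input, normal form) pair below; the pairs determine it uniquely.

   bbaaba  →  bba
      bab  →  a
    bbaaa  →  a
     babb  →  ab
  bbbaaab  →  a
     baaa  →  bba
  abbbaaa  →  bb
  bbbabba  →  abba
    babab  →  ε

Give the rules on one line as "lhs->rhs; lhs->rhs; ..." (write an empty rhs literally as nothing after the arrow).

  | bbaaba => bba
  | bab => a
  | bbaaa => bbba => a
  | babb => ab

aa->b; aab->; bab->a; bbb->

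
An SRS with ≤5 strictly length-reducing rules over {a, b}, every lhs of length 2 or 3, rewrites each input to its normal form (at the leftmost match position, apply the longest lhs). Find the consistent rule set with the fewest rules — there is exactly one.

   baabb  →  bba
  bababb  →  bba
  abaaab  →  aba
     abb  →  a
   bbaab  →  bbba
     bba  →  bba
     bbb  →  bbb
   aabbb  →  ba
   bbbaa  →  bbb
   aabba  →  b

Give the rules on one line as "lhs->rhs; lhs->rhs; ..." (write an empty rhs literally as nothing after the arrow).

  | baabb => bbab => bba
  | bababb => baabb => bbab => bba
  | abaaab => abab => aba
  | abb => a

aa->; aab->ba; abb->a; bab->ba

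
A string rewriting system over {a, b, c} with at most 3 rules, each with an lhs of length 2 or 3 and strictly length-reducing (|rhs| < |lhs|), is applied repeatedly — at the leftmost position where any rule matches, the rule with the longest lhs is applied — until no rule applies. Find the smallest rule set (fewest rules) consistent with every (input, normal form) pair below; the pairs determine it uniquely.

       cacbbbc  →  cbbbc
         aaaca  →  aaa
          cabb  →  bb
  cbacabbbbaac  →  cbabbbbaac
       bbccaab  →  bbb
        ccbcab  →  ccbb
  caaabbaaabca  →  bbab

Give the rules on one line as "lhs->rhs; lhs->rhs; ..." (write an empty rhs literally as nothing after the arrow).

aab->b; ca->

  | cacbbbc => cbbbc
  | aaaca => aaa
  | cabb => bb
  | cbacabbbbaac => cbabbbbaac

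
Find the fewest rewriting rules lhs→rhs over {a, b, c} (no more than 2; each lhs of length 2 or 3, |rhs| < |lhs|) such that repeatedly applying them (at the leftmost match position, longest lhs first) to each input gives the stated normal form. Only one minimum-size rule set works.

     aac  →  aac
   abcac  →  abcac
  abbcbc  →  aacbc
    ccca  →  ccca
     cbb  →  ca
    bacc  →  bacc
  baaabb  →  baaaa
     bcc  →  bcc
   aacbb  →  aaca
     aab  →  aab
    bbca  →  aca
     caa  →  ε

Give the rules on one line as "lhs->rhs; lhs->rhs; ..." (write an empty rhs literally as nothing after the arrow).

  | aac
  | abcac
  | abbcbc => aacbc
  | ccca

bb->a; caa->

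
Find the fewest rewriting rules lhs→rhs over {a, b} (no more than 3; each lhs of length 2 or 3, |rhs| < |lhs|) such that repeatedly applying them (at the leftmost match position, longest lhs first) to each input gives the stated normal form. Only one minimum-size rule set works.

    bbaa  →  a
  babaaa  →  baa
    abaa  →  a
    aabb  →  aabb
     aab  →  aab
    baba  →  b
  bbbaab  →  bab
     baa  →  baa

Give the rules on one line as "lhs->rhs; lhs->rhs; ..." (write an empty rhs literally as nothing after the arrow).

  | bbaa => a
  | babaaa => baa
  | abaa => a
  | aabb

aba->; bba->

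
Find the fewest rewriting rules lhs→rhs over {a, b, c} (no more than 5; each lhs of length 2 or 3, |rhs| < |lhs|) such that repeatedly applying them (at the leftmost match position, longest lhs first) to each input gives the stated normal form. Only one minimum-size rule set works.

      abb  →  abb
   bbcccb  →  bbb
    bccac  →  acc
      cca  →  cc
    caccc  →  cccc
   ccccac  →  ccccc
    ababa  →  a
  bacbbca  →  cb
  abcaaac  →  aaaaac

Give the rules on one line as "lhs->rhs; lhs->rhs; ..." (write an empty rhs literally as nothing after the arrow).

  | abb
  | bbcccb => bbccb => bbcb => bbb
  | bccac => acac => acc
  | cca => cc

ba->; bbc->bb; bc->a; ca->c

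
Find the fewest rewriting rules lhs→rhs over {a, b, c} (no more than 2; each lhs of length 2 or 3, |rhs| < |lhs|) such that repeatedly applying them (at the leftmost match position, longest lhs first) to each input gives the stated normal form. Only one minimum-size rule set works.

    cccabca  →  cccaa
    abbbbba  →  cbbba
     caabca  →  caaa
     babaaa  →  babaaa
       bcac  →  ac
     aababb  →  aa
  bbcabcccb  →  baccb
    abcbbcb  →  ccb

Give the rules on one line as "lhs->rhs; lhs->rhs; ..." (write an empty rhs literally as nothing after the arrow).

  | cccabca => cccaa
  | abbbbba => cbbba
  | caabca => caaa
  | babaaa

abb->c; bc->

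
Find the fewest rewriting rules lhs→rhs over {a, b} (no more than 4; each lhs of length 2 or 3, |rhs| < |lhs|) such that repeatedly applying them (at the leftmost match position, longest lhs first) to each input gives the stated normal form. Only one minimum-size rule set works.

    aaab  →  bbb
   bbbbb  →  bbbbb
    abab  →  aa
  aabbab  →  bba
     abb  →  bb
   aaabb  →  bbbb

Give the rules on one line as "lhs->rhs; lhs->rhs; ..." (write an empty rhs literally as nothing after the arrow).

  | aaab => bbb
  | bbbbb
  | abab => aab => aa
  | aabbab => abbab => bbab => bba

aaa->bb; ab->a; abb->bb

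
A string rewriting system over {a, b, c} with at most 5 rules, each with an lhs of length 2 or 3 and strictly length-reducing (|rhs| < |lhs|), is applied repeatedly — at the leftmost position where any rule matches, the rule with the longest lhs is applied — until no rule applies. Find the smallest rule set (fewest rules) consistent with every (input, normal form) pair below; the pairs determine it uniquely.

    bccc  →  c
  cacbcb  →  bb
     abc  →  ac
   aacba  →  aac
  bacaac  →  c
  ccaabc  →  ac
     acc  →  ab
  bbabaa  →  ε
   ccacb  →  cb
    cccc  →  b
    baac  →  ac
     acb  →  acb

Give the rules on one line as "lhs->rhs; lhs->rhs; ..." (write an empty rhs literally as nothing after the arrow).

  | bccc => ccc => bc => c
  | cacbcb => bcbcb => cbcb => ccb => bb
  | abc => ac
  | aacba => aac

ba->; bc->c; ca->b; cc->b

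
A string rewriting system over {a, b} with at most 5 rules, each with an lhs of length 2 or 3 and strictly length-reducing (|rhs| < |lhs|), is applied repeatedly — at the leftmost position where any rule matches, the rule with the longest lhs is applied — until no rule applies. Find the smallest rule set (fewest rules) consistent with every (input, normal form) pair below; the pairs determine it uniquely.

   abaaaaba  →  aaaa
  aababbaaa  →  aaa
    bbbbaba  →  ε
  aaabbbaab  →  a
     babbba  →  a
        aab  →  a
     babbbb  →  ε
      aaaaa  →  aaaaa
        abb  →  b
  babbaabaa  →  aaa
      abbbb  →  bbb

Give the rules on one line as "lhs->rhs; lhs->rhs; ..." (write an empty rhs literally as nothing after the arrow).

ab->; ba->; bab->ba; bba->ab

  | abaaaaba => aaaaba => aaaa
  | aababbaaa => aabbaaa => abaaa => aaa
  | bbbbaba => bbabba => abbba => bba => ab => ε
  | aaabbbaab => aabbaab => abaab => aab => a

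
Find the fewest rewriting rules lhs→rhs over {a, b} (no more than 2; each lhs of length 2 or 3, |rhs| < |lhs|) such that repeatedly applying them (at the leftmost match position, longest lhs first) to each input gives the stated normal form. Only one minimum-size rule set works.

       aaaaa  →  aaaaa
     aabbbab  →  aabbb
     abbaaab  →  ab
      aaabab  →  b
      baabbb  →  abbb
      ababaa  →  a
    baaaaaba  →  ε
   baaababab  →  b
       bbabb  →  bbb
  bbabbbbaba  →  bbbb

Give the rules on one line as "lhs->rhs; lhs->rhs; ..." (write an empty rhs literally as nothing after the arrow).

  | aaaaa
  | aabbbab => aabbb
  | abbaaab => abaab => baab => ab
  | aaabab => aabab => abab => bab => b

aba->ba; ba->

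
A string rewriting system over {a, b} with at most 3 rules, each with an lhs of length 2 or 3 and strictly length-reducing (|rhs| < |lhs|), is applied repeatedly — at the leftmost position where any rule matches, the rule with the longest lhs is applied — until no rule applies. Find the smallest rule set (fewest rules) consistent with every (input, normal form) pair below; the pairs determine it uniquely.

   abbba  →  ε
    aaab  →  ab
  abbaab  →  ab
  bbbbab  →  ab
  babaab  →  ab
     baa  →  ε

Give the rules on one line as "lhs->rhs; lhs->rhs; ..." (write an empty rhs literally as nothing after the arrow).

aa->; ba->a

  | abbba => abba => aba => aa => ε
  | aaab => ab
  | abbaab => abaab => aaab => ab
  | bbbbab => bbbab => bbab => bab => ab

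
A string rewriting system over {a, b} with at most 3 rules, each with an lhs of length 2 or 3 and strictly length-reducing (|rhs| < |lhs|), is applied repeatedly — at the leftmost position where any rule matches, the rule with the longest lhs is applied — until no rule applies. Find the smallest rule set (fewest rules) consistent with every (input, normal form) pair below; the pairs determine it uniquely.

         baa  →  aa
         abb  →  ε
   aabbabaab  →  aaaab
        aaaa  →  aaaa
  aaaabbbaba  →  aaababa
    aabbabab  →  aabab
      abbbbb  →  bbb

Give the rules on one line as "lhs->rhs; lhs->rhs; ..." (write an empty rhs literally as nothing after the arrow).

abb->; baa->aa

  | baa => aa
  | abb => ε
  | aabbabaab => aabaab => aaaab
  | aaaa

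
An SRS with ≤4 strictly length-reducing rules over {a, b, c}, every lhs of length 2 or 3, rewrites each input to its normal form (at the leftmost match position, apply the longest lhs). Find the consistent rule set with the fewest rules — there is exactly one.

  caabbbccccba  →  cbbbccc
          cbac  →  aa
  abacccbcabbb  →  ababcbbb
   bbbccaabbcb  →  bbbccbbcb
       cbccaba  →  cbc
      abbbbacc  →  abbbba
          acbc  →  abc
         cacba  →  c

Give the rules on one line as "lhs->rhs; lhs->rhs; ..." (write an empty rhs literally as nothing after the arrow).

  | caabbbccccba => cabbbccccba => cbbbccccba => cbbbcccaa => cbbbccca => cbbbccc
  | cbac => aac => aa
  | abacccbcabbb => abaccbcabbb => abacbcabbb => ababcabbb => ababcbbb
  | bbbccaabbcb => bbbccabbcb => bbbccbbcb

ac->a; ca->c; cba->aa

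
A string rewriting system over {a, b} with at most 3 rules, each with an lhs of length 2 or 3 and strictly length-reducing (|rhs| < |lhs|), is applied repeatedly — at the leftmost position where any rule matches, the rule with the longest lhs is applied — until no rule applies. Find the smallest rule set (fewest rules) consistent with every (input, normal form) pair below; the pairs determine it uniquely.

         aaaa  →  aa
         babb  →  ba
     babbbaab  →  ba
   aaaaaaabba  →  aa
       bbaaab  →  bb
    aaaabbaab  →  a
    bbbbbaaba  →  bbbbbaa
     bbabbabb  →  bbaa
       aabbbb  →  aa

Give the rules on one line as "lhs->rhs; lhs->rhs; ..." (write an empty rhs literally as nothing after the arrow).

  | aaaa => aa
  | babb => ba
  | babbbaab => babaab => baab => ba
  | aaaaaaabba => aaaaabba => aaabba => abba => aa

aaa->a; ab->; abb->a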